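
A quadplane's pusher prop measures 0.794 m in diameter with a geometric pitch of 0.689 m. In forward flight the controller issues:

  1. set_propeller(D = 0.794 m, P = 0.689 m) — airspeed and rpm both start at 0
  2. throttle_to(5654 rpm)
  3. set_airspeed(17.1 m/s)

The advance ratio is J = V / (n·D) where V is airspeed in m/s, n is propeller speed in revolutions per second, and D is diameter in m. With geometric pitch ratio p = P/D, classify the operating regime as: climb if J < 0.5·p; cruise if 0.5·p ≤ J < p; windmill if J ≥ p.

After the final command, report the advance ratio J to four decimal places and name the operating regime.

J = 0.2285, regime = climb

set_propeller: D = 0.794 m, P = 0.689 m (p = P/D = 0.867758); state ← (V=0, rpm=0)
throttle_to(5654): rpm ← 5654
set_airspeed(17.1): V ← 17.1 m/s
final state: V = 17.1 m/s, rpm = 5654 → n = rpm/60 = 94.233333 rev/s
J = V / (n·D) = 17.1 / (94.233333 × 0.794) = 0.228545
regime bands: climb J<0.4339 | cruise [0.4339, 0.8678) | windmill J≥0.8678
J = 0.2285 → climb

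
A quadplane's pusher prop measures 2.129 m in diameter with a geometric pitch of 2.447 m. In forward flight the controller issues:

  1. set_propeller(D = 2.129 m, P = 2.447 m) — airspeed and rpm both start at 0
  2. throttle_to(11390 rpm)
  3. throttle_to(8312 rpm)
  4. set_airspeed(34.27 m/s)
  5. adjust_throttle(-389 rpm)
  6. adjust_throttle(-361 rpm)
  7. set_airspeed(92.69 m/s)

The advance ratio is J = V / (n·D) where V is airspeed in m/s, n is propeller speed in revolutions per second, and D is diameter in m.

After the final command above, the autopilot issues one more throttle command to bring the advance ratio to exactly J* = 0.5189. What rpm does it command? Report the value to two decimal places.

rpm = 5034.13

set_propeller: D = 2.129 m, P = 2.447 m (p = P/D = 1.149366); state ← (V=0, rpm=0)
throttle_to(11390): rpm ← 11390
throttle_to(8312): rpm ← 8312
set_airspeed(34.27): V ← 34.27 m/s
adjust_throttle(-389): rpm ← 8312 -389 = 7923
adjust_throttle(-361): rpm ← 7923 -361 = 7562
set_airspeed(92.69): V ← 92.69 m/s
final state: V = 92.69 m/s, rpm = 7562 → n = rpm/60 = 126.033333 rev/s
target J* = 0.5189; solve J* = V/(n·D) for n: n = V/(J*·D) = 92.69/(0.5189 × 2.129) = 83.902239 rev/s
rpm = 60·n = 5034.134335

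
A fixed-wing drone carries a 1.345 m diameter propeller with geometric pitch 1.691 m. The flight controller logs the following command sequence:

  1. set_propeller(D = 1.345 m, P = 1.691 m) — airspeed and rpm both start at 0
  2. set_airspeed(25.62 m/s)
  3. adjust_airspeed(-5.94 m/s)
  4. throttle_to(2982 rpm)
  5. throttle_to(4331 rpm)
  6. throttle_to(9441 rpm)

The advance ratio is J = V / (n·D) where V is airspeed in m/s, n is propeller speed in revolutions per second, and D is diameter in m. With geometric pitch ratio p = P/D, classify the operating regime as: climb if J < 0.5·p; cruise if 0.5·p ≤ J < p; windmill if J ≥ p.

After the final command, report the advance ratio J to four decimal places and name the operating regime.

set_propeller: D = 1.345 m, P = 1.691 m (p = P/D = 1.257249); state ← (V=0, rpm=0)
set_airspeed(25.62): V ← 25.62 m/s
adjust_airspeed(-5.94): V ← 25.62 -5.94 = 19.68 m/s
throttle_to(2982): rpm ← 2982
throttle_to(4331): rpm ← 4331
throttle_to(9441): rpm ← 9441
final state: V = 19.68 m/s, rpm = 9441 → n = rpm/60 = 157.350000 rev/s
J = V / (n·D) = 19.68 / (157.350000 × 1.345) = 0.092990
regime bands: climb J<0.6286 | cruise [0.6286, 1.2572) | windmill J≥1.2572
J = 0.0930 → climb

J = 0.0930, regime = climb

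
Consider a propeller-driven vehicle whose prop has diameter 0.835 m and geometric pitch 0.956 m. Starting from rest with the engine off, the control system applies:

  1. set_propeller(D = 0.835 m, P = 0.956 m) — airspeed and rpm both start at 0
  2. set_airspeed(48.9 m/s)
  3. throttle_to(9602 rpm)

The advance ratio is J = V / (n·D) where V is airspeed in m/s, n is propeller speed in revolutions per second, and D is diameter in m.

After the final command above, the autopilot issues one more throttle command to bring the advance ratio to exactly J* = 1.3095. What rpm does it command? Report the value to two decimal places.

rpm = 2683.29

set_propeller: D = 0.835 m, P = 0.956 m (p = P/D = 1.144910); state ← (V=0, rpm=0)
set_airspeed(48.9): V ← 48.9 m/s
throttle_to(9602): rpm ← 9602
final state: V = 48.9 m/s, rpm = 9602 → n = rpm/60 = 160.033333 rev/s
target J* = 1.3095; solve J* = V/(n·D) for n: n = V/(J*·D) = 48.9/(1.3095 × 0.835) = 44.721553 rev/s
rpm = 60·n = 2683.293207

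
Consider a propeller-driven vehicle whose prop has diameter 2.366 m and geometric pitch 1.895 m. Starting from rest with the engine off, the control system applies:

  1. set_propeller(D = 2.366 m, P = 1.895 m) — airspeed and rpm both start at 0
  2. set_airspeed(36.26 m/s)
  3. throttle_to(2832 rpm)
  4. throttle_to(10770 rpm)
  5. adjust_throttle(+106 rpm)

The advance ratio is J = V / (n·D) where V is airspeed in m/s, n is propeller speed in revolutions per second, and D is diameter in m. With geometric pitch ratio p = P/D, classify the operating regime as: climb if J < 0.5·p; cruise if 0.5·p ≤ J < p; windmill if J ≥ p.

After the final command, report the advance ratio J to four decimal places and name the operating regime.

set_propeller: D = 2.366 m, P = 1.895 m (p = P/D = 0.800930); state ← (V=0, rpm=0)
set_airspeed(36.26): V ← 36.26 m/s
throttle_to(2832): rpm ← 2832
throttle_to(10770): rpm ← 10770
adjust_throttle(+106): rpm ← 10770 +106 = 10876
final state: V = 36.26 m/s, rpm = 10876 → n = rpm/60 = 181.266667 rev/s
J = V / (n·D) = 36.26 / (181.266667 × 2.366) = 0.084546
regime bands: climb J<0.4005 | cruise [0.4005, 0.8009) | windmill J≥0.8009
J = 0.0845 → climb

J = 0.0845, regime = climb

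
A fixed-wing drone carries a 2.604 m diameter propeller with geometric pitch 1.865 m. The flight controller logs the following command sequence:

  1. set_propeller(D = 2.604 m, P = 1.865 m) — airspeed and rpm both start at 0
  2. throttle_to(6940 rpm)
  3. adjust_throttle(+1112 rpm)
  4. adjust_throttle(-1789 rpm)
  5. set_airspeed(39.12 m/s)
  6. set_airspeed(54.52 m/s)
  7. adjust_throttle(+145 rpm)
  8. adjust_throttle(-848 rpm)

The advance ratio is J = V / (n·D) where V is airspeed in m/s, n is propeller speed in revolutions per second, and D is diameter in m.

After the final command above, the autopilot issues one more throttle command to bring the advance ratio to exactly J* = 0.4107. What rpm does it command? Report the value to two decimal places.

rpm = 3058.73

set_propeller: D = 2.604 m, P = 1.865 m (p = P/D = 0.716206); state ← (V=0, rpm=0)
throttle_to(6940): rpm ← 6940
adjust_throttle(+1112): rpm ← 6940 +1112 = 8052
adjust_throttle(-1789): rpm ← 8052 -1789 = 6263
set_airspeed(39.12): V ← 39.12 m/s
set_airspeed(54.52): V ← 54.52 m/s
adjust_throttle(+145): rpm ← 6263 +145 = 6408
adjust_throttle(-848): rpm ← 6408 -848 = 5560
final state: V = 54.52 m/s, rpm = 5560 → n = rpm/60 = 92.666667 rev/s
target J* = 0.4107; solve J* = V/(n·D) for n: n = V/(J*·D) = 54.52/(0.4107 × 2.604) = 50.978865 rev/s
rpm = 60·n = 3058.731917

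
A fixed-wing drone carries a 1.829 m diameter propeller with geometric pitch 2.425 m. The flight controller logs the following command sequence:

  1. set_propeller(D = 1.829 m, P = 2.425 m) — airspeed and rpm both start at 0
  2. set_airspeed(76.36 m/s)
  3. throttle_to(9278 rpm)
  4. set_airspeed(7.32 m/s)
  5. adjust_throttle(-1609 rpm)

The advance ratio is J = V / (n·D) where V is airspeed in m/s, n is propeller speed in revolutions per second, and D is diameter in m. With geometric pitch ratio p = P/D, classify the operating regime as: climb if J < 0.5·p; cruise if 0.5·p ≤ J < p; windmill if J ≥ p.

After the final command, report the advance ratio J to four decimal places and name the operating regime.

set_propeller: D = 1.829 m, P = 2.425 m (p = P/D = 1.325861); state ← (V=0, rpm=0)
set_airspeed(76.36): V ← 76.36 m/s
throttle_to(9278): rpm ← 9278
set_airspeed(7.32): V ← 7.32 m/s
adjust_throttle(-1609): rpm ← 9278 -1609 = 7669
final state: V = 7.32 m/s, rpm = 7669 → n = rpm/60 = 127.816667 rev/s
J = V / (n·D) = 7.32 / (127.816667 × 1.829) = 0.031312
regime bands: climb J<0.6629 | cruise [0.6629, 1.3259) | windmill J≥1.3259
J = 0.0313 → climb

J = 0.0313, regime = climb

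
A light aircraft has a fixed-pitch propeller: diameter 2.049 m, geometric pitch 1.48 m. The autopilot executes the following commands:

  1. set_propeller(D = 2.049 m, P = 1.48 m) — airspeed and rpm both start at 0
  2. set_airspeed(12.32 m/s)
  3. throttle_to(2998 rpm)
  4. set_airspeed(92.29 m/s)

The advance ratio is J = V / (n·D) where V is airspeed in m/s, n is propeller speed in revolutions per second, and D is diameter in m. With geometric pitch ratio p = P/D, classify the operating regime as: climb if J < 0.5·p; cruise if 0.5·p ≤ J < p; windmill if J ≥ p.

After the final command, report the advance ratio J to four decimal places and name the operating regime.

set_propeller: D = 2.049 m, P = 1.48 m (p = P/D = 0.722304); state ← (V=0, rpm=0)
set_airspeed(12.32): V ← 12.32 m/s
throttle_to(2998): rpm ← 2998
set_airspeed(92.29): V ← 92.29 m/s
final state: V = 92.29 m/s, rpm = 2998 → n = rpm/60 = 49.966667 rev/s
J = V / (n·D) = 92.29 / (49.966667 × 2.049) = 0.901431
regime bands: climb J<0.3612 | cruise [0.3612, 0.7223) | windmill J≥0.7223
J = 0.9014 → windmill

J = 0.9014, regime = windmill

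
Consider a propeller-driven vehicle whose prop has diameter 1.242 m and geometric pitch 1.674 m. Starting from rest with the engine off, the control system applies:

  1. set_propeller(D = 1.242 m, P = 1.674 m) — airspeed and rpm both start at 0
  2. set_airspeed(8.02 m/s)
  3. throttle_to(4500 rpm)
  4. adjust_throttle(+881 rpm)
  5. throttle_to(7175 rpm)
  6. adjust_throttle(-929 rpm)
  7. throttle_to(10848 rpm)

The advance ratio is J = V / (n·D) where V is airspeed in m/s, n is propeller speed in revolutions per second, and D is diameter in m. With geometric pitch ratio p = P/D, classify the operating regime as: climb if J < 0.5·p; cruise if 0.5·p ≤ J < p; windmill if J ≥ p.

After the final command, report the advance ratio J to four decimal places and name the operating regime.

set_propeller: D = 1.242 m, P = 1.674 m (p = P/D = 1.347826); state ← (V=0, rpm=0)
set_airspeed(8.02): V ← 8.02 m/s
throttle_to(4500): rpm ← 4500
adjust_throttle(+881): rpm ← 4500 +881 = 5381
throttle_to(7175): rpm ← 7175
adjust_throttle(-929): rpm ← 7175 -929 = 6246
throttle_to(10848): rpm ← 10848
final state: V = 8.02 m/s, rpm = 10848 → n = rpm/60 = 180.800000 rev/s
J = V / (n·D) = 8.02 / (180.800000 × 1.242) = 0.035715
regime bands: climb J<0.6739 | cruise [0.6739, 1.3478) | windmill J≥1.3478
J = 0.0357 → climb

J = 0.0357, regime = climb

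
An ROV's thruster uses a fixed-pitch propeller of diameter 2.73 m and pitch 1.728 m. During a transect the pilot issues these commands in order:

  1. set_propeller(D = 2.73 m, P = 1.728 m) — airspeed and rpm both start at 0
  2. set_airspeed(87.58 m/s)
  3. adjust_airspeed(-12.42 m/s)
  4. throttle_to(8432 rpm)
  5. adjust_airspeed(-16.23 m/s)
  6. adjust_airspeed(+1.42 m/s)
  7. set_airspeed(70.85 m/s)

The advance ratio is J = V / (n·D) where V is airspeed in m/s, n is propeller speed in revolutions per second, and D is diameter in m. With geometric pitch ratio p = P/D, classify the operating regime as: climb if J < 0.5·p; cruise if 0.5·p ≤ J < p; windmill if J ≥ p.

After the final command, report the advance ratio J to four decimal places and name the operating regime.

set_propeller: D = 2.73 m, P = 1.728 m (p = P/D = 0.632967); state ← (V=0, rpm=0)
set_airspeed(87.58): V ← 87.58 m/s
adjust_airspeed(-12.42): V ← 87.58 -12.42 = 75.16 m/s
throttle_to(8432): rpm ← 8432
adjust_airspeed(-16.23): V ← 75.16 -16.23 = 58.93 m/s
adjust_airspeed(+1.42): V ← 58.93 +1.42 = 60.35 m/s
set_airspeed(70.85): V ← 70.85 m/s
final state: V = 70.85 m/s, rpm = 8432 → n = rpm/60 = 140.533333 rev/s
J = V / (n·D) = 70.85 / (140.533333 × 2.73) = 0.184671
regime bands: climb J<0.3165 | cruise [0.3165, 0.6330) | windmill J≥0.6330
J = 0.1847 → climb

J = 0.1847, regime = climb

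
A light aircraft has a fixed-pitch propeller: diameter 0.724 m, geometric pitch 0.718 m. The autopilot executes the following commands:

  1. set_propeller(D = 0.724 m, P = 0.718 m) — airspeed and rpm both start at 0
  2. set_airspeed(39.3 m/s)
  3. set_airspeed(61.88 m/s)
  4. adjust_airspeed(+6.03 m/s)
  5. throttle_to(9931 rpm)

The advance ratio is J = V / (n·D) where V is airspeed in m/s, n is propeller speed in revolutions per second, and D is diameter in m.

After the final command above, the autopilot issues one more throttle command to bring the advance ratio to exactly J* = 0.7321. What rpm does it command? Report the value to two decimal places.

set_propeller: D = 0.724 m, P = 0.718 m (p = P/D = 0.991713); state ← (V=0, rpm=0)
set_airspeed(39.3): V ← 39.3 m/s
set_airspeed(61.88): V ← 61.88 m/s
adjust_airspeed(+6.03): V ← 61.88 +6.03 = 67.91 m/s
throttle_to(9931): rpm ← 9931
final state: V = 67.91 m/s, rpm = 9931 → n = rpm/60 = 165.516667 rev/s
target J* = 0.7321; solve J* = V/(n·D) for n: n = V/(J*·D) = 67.91/(0.7321 × 0.724) = 128.122309 rev/s
rpm = 60·n = 7687.338550

rpm = 7687.34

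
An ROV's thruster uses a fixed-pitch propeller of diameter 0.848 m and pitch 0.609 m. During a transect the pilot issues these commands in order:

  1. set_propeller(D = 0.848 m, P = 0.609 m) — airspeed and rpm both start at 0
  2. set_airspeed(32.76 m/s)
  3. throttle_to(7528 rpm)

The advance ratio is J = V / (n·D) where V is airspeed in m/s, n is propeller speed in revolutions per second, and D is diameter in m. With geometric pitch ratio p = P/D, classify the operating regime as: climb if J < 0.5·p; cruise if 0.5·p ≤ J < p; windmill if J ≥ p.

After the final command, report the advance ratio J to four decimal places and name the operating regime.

set_propeller: D = 0.848 m, P = 0.609 m (p = P/D = 0.718160); state ← (V=0, rpm=0)
set_airspeed(32.76): V ← 32.76 m/s
throttle_to(7528): rpm ← 7528
final state: V = 32.76 m/s, rpm = 7528 → n = rpm/60 = 125.466667 rev/s
J = V / (n·D) = 32.76 / (125.466667 × 0.848) = 0.307907
regime bands: climb J<0.3591 | cruise [0.3591, 0.7182) | windmill J≥0.7182
J = 0.3079 → climb

J = 0.3079, regime = climb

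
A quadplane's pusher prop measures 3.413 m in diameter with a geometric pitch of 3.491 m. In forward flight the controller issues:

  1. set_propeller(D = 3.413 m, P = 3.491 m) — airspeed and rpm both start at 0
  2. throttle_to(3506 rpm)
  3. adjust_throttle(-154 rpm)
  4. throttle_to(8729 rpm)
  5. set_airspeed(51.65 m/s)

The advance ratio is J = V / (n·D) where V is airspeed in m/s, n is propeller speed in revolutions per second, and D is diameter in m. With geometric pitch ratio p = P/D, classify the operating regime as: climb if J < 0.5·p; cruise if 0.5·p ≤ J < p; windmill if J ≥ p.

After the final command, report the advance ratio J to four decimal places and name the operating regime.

J = 0.1040, regime = climb

set_propeller: D = 3.413 m, P = 3.491 m (p = P/D = 1.022854); state ← (V=0, rpm=0)
throttle_to(3506): rpm ← 3506
adjust_throttle(-154): rpm ← 3506 -154 = 3352
throttle_to(8729): rpm ← 8729
set_airspeed(51.65): V ← 51.65 m/s
final state: V = 51.65 m/s, rpm = 8729 → n = rpm/60 = 145.483333 rev/s
J = V / (n·D) = 51.65 / (145.483333 × 3.413) = 0.104021
regime bands: climb J<0.5114 | cruise [0.5114, 1.0229) | windmill J≥1.0229
J = 0.1040 → climb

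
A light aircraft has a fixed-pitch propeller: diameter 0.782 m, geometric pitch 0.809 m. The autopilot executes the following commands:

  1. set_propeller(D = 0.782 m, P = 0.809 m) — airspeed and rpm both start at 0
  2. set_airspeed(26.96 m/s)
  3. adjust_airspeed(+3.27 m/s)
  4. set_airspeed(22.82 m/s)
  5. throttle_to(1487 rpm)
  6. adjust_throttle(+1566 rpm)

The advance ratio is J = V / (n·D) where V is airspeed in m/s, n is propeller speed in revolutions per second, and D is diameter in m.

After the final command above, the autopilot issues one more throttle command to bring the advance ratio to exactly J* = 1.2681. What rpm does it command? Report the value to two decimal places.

set_propeller: D = 0.782 m, P = 0.809 m (p = P/D = 1.034527); state ← (V=0, rpm=0)
set_airspeed(26.96): V ← 26.96 m/s
adjust_airspeed(+3.27): V ← 26.96 +3.27 = 30.23 m/s
set_airspeed(22.82): V ← 22.82 m/s
throttle_to(1487): rpm ← 1487
adjust_throttle(+1566): rpm ← 1487 +1566 = 3053
final state: V = 22.82 m/s, rpm = 3053 → n = rpm/60 = 50.883333 rev/s
target J* = 1.2681; solve J* = V/(n·D) for n: n = V/(J*·D) = 22.82/(1.2681 × 0.782) = 23.012054 rev/s
rpm = 60·n = 1380.723240

rpm = 1380.72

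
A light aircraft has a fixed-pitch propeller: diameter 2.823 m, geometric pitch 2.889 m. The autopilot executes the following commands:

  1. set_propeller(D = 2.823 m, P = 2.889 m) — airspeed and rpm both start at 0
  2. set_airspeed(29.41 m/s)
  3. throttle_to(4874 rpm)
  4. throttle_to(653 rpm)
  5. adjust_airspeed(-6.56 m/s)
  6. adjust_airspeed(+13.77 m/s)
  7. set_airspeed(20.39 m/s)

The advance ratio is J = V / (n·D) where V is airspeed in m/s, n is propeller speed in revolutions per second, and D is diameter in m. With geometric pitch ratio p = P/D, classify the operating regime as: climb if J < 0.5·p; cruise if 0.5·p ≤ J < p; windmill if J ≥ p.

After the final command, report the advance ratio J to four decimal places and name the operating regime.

J = 0.6637, regime = cruise

set_propeller: D = 2.823 m, P = 2.889 m (p = P/D = 1.023379); state ← (V=0, rpm=0)
set_airspeed(29.41): V ← 29.41 m/s
throttle_to(4874): rpm ← 4874
throttle_to(653): rpm ← 653
adjust_airspeed(-6.56): V ← 29.41 -6.56 = 22.85 m/s
adjust_airspeed(+13.77): V ← 22.85 +13.77 = 36.62 m/s
set_airspeed(20.39): V ← 20.39 m/s
final state: V = 20.39 m/s, rpm = 653 → n = rpm/60 = 10.883333 rev/s
J = V / (n·D) = 20.39 / (10.883333 × 2.823) = 0.663658
regime bands: climb J<0.5117 | cruise [0.5117, 1.0234) | windmill J≥1.0234
J = 0.6637 → cruise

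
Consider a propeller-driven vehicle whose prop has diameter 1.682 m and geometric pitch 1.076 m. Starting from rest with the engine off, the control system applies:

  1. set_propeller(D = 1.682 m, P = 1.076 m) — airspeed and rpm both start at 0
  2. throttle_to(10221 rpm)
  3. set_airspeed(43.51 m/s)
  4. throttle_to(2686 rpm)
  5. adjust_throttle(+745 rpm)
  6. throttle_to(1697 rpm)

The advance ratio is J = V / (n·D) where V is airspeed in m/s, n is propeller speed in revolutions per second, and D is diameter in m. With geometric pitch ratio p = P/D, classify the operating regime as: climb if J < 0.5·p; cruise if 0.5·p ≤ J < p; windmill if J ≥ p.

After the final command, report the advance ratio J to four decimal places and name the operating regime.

J = 0.9146, regime = windmill

set_propeller: D = 1.682 m, P = 1.076 m (p = P/D = 0.639715); state ← (V=0, rpm=0)
throttle_to(10221): rpm ← 10221
set_airspeed(43.51): V ← 43.51 m/s
throttle_to(2686): rpm ← 2686
adjust_throttle(+745): rpm ← 2686 +745 = 3431
throttle_to(1697): rpm ← 1697
final state: V = 43.51 m/s, rpm = 1697 → n = rpm/60 = 28.283333 rev/s
J = V / (n·D) = 43.51 / (28.283333 × 1.682) = 0.914603
regime bands: climb J<0.3199 | cruise [0.3199, 0.6397) | windmill J≥0.6397
J = 0.9146 → windmill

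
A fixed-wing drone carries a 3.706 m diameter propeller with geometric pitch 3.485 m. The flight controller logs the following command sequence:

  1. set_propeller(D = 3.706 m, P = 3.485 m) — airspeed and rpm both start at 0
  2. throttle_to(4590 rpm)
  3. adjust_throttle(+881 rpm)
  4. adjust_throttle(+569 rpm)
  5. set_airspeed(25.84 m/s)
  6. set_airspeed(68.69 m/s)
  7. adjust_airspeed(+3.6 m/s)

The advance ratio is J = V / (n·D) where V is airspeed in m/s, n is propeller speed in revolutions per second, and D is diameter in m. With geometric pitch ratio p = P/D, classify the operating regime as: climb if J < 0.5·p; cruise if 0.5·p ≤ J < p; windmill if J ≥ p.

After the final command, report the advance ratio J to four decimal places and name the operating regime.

set_propeller: D = 3.706 m, P = 3.485 m (p = P/D = 0.940367); state ← (V=0, rpm=0)
throttle_to(4590): rpm ← 4590
adjust_throttle(+881): rpm ← 4590 +881 = 5471
adjust_throttle(+569): rpm ← 5471 +569 = 6040
set_airspeed(25.84): V ← 25.84 m/s
set_airspeed(68.69): V ← 68.69 m/s
adjust_airspeed(+3.6): V ← 68.69 +3.6 = 72.29 m/s
final state: V = 72.29 m/s, rpm = 6040 → n = rpm/60 = 100.666667 rev/s
J = V / (n·D) = 72.29 / (100.666667 × 3.706) = 0.193770
regime bands: climb J<0.4702 | cruise [0.4702, 0.9404) | windmill J≥0.9404
J = 0.1938 → climb

J = 0.1938, regime = climb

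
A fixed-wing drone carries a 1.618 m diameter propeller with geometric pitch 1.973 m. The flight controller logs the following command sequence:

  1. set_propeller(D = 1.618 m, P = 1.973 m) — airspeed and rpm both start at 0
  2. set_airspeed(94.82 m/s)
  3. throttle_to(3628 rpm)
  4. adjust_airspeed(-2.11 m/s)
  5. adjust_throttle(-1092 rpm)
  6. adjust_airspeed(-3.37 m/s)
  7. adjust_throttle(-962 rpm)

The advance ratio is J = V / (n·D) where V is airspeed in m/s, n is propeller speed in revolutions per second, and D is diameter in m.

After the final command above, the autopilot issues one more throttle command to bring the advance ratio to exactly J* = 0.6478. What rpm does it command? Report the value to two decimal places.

set_propeller: D = 1.618 m, P = 1.973 m (p = P/D = 1.219407); state ← (V=0, rpm=0)
set_airspeed(94.82): V ← 94.82 m/s
throttle_to(3628): rpm ← 3628
adjust_airspeed(-2.11): V ← 94.82 -2.11 = 92.71 m/s
adjust_throttle(-1092): rpm ← 3628 -1092 = 2536
adjust_airspeed(-3.37): V ← 92.71 -3.37 = 89.34 m/s
adjust_throttle(-962): rpm ← 2536 -962 = 1574
final state: V = 89.34 m/s, rpm = 1574 → n = rpm/60 = 26.233333 rev/s
target J* = 0.6478; solve J* = V/(n·D) for n: n = V/(J*·D) = 89.34/(0.6478 × 1.618) = 85.236672 rev/s
rpm = 60·n = 5114.200349

rpm = 5114.20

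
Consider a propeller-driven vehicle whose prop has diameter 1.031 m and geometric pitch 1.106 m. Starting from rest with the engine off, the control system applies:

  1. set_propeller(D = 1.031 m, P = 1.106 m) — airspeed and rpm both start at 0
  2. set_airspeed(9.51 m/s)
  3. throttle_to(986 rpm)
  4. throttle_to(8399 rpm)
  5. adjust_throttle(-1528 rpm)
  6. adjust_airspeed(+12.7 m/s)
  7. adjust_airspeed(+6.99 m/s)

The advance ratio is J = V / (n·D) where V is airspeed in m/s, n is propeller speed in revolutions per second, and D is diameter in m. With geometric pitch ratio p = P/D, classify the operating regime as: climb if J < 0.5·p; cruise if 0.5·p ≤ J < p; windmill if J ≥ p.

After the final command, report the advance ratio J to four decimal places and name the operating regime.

set_propeller: D = 1.031 m, P = 1.106 m (p = P/D = 1.072745); state ← (V=0, rpm=0)
set_airspeed(9.51): V ← 9.51 m/s
throttle_to(986): rpm ← 986
throttle_to(8399): rpm ← 8399
adjust_throttle(-1528): rpm ← 8399 -1528 = 6871
adjust_airspeed(+12.7): V ← 9.51 +12.7 = 22.21 m/s
adjust_airspeed(+6.99): V ← 22.21 +6.99 = 29.2 m/s
final state: V = 29.2 m/s, rpm = 6871 → n = rpm/60 = 114.516667 rev/s
J = V / (n·D) = 29.2 / (114.516667 × 1.031) = 0.247318
regime bands: climb J<0.5364 | cruise [0.5364, 1.0727) | windmill J≥1.0727
J = 0.2473 → climb

J = 0.2473, regime = climb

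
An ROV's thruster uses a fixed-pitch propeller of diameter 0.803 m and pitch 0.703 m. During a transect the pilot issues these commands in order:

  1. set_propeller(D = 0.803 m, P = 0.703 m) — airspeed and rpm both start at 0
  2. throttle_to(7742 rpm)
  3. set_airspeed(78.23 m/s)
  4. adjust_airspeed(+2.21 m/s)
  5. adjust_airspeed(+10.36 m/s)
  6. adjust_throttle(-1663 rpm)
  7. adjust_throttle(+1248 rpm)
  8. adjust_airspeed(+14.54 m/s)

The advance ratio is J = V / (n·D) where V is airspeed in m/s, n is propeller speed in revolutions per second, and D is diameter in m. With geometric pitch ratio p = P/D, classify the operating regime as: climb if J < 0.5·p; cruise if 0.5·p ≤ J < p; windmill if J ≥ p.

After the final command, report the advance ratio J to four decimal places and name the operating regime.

J = 1.0742, regime = windmill

set_propeller: D = 0.803 m, P = 0.703 m (p = P/D = 0.875467); state ← (V=0, rpm=0)
throttle_to(7742): rpm ← 7742
set_airspeed(78.23): V ← 78.23 m/s
adjust_airspeed(+2.21): V ← 78.23 +2.21 = 80.44 m/s
adjust_airspeed(+10.36): V ← 80.44 +10.36 = 90.8 m/s
adjust_throttle(-1663): rpm ← 7742 -1663 = 6079
adjust_throttle(+1248): rpm ← 6079 +1248 = 7327
adjust_airspeed(+14.54): V ← 90.8 +14.54 = 105.34 m/s
final state: V = 105.34 m/s, rpm = 7327 → n = rpm/60 = 122.116667 rev/s
J = V / (n·D) = 105.34 / (122.116667 × 0.803) = 1.074244
regime bands: climb J<0.4377 | cruise [0.4377, 0.8755) | windmill J≥0.8755
J = 1.0742 → windmill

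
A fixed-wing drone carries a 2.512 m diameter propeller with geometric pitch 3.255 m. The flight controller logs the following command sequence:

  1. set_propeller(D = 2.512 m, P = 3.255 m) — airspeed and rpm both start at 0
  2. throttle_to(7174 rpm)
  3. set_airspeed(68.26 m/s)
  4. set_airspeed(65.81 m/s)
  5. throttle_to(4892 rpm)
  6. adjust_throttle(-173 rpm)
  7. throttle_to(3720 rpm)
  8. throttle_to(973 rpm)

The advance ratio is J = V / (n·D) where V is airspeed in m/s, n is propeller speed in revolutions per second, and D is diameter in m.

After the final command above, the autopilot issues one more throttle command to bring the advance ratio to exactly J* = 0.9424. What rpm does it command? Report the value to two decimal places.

set_propeller: D = 2.512 m, P = 3.255 m (p = P/D = 1.295780); state ← (V=0, rpm=0)
throttle_to(7174): rpm ← 7174
set_airspeed(68.26): V ← 68.26 m/s
set_airspeed(65.81): V ← 65.81 m/s
throttle_to(4892): rpm ← 4892
adjust_throttle(-173): rpm ← 4892 -173 = 4719
throttle_to(3720): rpm ← 3720
throttle_to(973): rpm ← 973
final state: V = 65.81 m/s, rpm = 973 → n = rpm/60 = 16.216667 rev/s
target J* = 0.9424; solve J* = V/(n·D) for n: n = V/(J*·D) = 65.81/(0.9424 × 2.512) = 27.799500 rev/s
rpm = 60·n = 1667.969975

rpm = 1667.97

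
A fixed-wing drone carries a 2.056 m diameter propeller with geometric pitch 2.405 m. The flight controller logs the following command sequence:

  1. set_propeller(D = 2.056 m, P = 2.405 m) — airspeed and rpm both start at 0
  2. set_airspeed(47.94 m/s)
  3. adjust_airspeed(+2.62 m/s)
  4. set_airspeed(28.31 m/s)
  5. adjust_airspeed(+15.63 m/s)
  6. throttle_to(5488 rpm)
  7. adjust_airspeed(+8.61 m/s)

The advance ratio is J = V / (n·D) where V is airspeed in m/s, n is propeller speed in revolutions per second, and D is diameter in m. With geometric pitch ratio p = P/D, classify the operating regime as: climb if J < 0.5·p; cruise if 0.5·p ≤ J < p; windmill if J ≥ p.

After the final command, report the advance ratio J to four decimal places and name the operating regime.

set_propeller: D = 2.056 m, P = 2.405 m (p = P/D = 1.169747); state ← (V=0, rpm=0)
set_airspeed(47.94): V ← 47.94 m/s
adjust_airspeed(+2.62): V ← 47.94 +2.62 = 50.56 m/s
set_airspeed(28.31): V ← 28.31 m/s
adjust_airspeed(+15.63): V ← 28.31 +15.63 = 43.94 m/s
throttle_to(5488): rpm ← 5488
adjust_airspeed(+8.61): V ← 43.94 +8.61 = 52.55 m/s
final state: V = 52.55 m/s, rpm = 5488 → n = rpm/60 = 91.466667 rev/s
J = V / (n·D) = 52.55 / (91.466667 × 2.056) = 0.279439
regime bands: climb J<0.5849 | cruise [0.5849, 1.1697) | windmill J≥1.1697
J = 0.2794 → climb

J = 0.2794, regime = climb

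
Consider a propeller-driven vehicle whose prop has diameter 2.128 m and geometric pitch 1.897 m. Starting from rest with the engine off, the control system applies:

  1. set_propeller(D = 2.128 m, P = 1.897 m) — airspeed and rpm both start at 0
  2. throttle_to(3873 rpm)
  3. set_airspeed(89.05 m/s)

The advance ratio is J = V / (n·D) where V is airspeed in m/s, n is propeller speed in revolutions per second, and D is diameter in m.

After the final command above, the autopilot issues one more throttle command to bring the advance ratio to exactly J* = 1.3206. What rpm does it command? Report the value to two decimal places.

set_propeller: D = 2.128 m, P = 1.897 m (p = P/D = 0.891447); state ← (V=0, rpm=0)
throttle_to(3873): rpm ← 3873
set_airspeed(89.05): V ← 89.05 m/s
final state: V = 89.05 m/s, rpm = 3873 → n = rpm/60 = 64.550000 rev/s
target J* = 1.3206; solve J* = V/(n·D) for n: n = V/(J*·D) = 89.05/(1.3206 × 2.128) = 31.687721 rev/s
rpm = 60·n = 1901.263267

rpm = 1901.26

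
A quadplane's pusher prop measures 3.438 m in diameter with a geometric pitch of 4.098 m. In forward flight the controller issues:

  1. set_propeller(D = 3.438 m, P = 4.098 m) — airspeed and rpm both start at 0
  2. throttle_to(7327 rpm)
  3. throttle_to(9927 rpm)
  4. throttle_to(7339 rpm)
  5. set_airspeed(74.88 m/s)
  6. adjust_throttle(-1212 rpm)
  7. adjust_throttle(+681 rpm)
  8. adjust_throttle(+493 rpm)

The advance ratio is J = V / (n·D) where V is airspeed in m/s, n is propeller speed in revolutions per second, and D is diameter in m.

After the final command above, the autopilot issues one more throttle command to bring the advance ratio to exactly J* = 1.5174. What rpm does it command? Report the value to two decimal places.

rpm = 861.21

set_propeller: D = 3.438 m, P = 4.098 m (p = P/D = 1.191972); state ← (V=0, rpm=0)
throttle_to(7327): rpm ← 7327
throttle_to(9927): rpm ← 9927
throttle_to(7339): rpm ← 7339
set_airspeed(74.88): V ← 74.88 m/s
adjust_throttle(-1212): rpm ← 7339 -1212 = 6127
adjust_throttle(+681): rpm ← 6127 +681 = 6808
adjust_throttle(+493): rpm ← 6808 +493 = 7301
final state: V = 74.88 m/s, rpm = 7301 → n = rpm/60 = 121.683333 rev/s
target J* = 1.5174; solve J* = V/(n·D) for n: n = V/(J*·D) = 74.88/(1.5174 × 3.438) = 14.353568 rev/s
rpm = 60·n = 861.214105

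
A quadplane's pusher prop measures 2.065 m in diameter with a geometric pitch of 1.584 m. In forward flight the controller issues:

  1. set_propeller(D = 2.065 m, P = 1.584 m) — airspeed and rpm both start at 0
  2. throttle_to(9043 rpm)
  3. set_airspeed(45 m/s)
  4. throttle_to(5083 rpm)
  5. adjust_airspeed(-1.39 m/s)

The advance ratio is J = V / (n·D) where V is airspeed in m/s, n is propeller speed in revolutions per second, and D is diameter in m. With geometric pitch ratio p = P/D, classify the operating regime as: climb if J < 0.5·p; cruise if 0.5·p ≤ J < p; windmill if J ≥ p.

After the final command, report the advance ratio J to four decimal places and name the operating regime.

J = 0.2493, regime = climb

set_propeller: D = 2.065 m, P = 1.584 m (p = P/D = 0.767070); state ← (V=0, rpm=0)
throttle_to(9043): rpm ← 9043
set_airspeed(45): V ← 45 m/s
throttle_to(5083): rpm ← 5083
adjust_airspeed(-1.39): V ← 45 -1.39 = 43.61 m/s
final state: V = 43.61 m/s, rpm = 5083 → n = rpm/60 = 84.716667 rev/s
J = V / (n·D) = 43.61 / (84.716667 × 2.065) = 0.249286
regime bands: climb J<0.3835 | cruise [0.3835, 0.7671) | windmill J≥0.7671
J = 0.2493 → climb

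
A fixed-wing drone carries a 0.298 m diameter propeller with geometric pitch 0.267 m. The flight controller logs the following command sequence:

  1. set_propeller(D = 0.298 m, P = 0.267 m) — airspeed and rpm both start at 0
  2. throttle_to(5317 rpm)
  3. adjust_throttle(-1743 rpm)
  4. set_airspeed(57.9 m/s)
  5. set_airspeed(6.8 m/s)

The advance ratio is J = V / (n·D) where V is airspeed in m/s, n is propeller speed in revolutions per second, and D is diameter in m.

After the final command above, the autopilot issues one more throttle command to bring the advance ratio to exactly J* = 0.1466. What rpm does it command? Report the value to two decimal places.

rpm = 9339.21

set_propeller: D = 0.298 m, P = 0.267 m (p = P/D = 0.895973); state ← (V=0, rpm=0)
throttle_to(5317): rpm ← 5317
adjust_throttle(-1743): rpm ← 5317 -1743 = 3574
set_airspeed(57.9): V ← 57.9 m/s
set_airspeed(6.8): V ← 6.8 m/s
final state: V = 6.8 m/s, rpm = 3574 → n = rpm/60 = 59.566667 rev/s
target J* = 0.1466; solve J* = V/(n·D) for n: n = V/(J*·D) = 6.8/(0.1466 × 0.298) = 155.653424 rev/s
rpm = 60·n = 9339.205435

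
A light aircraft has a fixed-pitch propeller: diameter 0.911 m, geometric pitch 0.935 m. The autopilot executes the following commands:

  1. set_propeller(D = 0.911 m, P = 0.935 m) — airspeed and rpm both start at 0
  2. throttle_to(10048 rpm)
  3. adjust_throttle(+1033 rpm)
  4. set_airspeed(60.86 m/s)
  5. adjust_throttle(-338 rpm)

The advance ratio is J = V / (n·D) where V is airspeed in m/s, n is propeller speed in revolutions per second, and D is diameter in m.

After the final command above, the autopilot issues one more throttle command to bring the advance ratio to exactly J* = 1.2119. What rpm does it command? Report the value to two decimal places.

rpm = 3307.49

set_propeller: D = 0.911 m, P = 0.935 m (p = P/D = 1.026345); state ← (V=0, rpm=0)
throttle_to(10048): rpm ← 10048
adjust_throttle(+1033): rpm ← 10048 +1033 = 11081
set_airspeed(60.86): V ← 60.86 m/s
adjust_throttle(-338): rpm ← 11081 -338 = 10743
final state: V = 60.86 m/s, rpm = 10743 → n = rpm/60 = 179.050000 rev/s
target J* = 1.2119; solve J* = V/(n·D) for n: n = V/(J*·D) = 60.86/(1.2119 × 0.911) = 55.124769 rev/s
rpm = 60·n = 3307.486163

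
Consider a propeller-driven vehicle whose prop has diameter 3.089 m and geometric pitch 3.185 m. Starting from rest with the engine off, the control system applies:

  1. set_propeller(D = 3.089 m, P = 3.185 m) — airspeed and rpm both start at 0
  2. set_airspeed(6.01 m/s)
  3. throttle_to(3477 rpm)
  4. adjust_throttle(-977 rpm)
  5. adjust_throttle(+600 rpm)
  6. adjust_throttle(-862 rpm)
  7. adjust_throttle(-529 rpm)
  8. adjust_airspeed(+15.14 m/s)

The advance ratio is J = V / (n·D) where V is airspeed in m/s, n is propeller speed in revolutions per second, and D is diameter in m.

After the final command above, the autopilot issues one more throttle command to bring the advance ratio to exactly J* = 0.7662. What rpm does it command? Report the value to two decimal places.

set_propeller: D = 3.089 m, P = 3.185 m (p = P/D = 1.031078); state ← (V=0, rpm=0)
set_airspeed(6.01): V ← 6.01 m/s
throttle_to(3477): rpm ← 3477
adjust_throttle(-977): rpm ← 3477 -977 = 2500
adjust_throttle(+600): rpm ← 2500 +600 = 3100
adjust_throttle(-862): rpm ← 3100 -862 = 2238
adjust_throttle(-529): rpm ← 2238 -529 = 1709
adjust_airspeed(+15.14): V ← 6.01 +15.14 = 21.15 m/s
final state: V = 21.15 m/s, rpm = 1709 → n = rpm/60 = 28.483333 rev/s
target J* = 0.7662; solve J* = V/(n·D) for n: n = V/(J*·D) = 21.15/(0.7662 × 3.089) = 8.936147 rev/s
rpm = 60·n = 536.168834

rpm = 536.17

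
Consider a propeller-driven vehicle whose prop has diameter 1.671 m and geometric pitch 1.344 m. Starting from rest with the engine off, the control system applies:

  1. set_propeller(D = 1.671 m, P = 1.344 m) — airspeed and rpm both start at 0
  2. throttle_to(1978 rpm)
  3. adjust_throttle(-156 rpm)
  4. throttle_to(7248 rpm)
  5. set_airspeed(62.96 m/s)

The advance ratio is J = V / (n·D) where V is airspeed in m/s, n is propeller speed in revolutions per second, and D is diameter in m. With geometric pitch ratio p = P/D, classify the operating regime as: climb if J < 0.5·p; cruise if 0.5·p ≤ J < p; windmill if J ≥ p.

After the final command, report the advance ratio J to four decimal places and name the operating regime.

set_propeller: D = 1.671 m, P = 1.344 m (p = P/D = 0.804309); state ← (V=0, rpm=0)
throttle_to(1978): rpm ← 1978
adjust_throttle(-156): rpm ← 1978 -156 = 1822
throttle_to(7248): rpm ← 7248
set_airspeed(62.96): V ← 62.96 m/s
final state: V = 62.96 m/s, rpm = 7248 → n = rpm/60 = 120.800000 rev/s
J = V / (n·D) = 62.96 / (120.800000 × 1.671) = 0.311904
regime bands: climb J<0.4022 | cruise [0.4022, 0.8043) | windmill J≥0.8043
J = 0.3119 → climb

J = 0.3119, regime = climb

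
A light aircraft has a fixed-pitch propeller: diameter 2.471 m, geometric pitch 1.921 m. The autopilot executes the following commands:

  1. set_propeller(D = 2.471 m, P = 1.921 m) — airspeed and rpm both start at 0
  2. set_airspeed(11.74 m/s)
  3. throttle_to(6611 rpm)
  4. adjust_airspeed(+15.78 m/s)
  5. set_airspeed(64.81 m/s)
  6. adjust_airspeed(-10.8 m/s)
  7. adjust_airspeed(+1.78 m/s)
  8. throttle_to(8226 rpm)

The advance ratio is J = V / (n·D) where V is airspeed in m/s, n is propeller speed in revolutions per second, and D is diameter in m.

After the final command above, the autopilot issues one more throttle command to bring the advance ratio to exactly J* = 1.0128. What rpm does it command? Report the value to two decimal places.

set_propeller: D = 2.471 m, P = 1.921 m (p = P/D = 0.777418); state ← (V=0, rpm=0)
set_airspeed(11.74): V ← 11.74 m/s
throttle_to(6611): rpm ← 6611
adjust_airspeed(+15.78): V ← 11.74 +15.78 = 27.52 m/s
set_airspeed(64.81): V ← 64.81 m/s
adjust_airspeed(-10.8): V ← 64.81 -10.8 = 54.01 m/s
adjust_airspeed(+1.78): V ← 54.01 +1.78 = 55.79 m/s
throttle_to(8226): rpm ← 8226
final state: V = 55.79 m/s, rpm = 8226 → n = rpm/60 = 137.100000 rev/s
target J* = 1.0128; solve J* = V/(n·D) for n: n = V/(J*·D) = 55.79/(1.0128 × 2.471) = 22.292559 rev/s
rpm = 60·n = 1337.553536

rpm = 1337.55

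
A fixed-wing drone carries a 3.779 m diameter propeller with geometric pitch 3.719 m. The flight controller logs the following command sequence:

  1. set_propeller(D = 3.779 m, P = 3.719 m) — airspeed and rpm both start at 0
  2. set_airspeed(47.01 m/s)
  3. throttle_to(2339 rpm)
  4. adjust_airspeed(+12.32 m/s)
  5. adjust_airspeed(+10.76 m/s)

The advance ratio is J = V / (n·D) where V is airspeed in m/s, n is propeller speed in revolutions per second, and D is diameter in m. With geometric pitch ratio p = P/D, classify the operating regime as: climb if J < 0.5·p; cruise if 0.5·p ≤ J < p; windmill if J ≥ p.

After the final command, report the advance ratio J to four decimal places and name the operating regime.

set_propeller: D = 3.779 m, P = 3.719 m (p = P/D = 0.984123); state ← (V=0, rpm=0)
set_airspeed(47.01): V ← 47.01 m/s
throttle_to(2339): rpm ← 2339
adjust_airspeed(+12.32): V ← 47.01 +12.32 = 59.33 m/s
adjust_airspeed(+10.76): V ← 59.33 +10.76 = 70.09 m/s
final state: V = 70.09 m/s, rpm = 2339 → n = rpm/60 = 38.983333 rev/s
J = V / (n·D) = 70.09 / (38.983333 × 3.779) = 0.475773
regime bands: climb J<0.4921 | cruise [0.4921, 0.9841) | windmill J≥0.9841
J = 0.4758 → climb

J = 0.4758, regime = climb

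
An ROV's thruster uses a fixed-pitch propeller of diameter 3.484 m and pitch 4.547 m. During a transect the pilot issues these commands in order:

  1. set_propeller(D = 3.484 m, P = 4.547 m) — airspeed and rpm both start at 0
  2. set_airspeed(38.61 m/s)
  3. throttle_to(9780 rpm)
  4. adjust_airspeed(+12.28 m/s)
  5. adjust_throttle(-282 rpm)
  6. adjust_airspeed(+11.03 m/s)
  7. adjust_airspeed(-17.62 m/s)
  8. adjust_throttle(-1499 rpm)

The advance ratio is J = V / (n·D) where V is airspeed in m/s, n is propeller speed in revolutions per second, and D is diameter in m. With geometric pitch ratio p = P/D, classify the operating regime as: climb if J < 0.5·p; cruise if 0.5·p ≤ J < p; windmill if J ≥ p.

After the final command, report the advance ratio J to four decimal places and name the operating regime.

J = 0.0954, regime = climb

set_propeller: D = 3.484 m, P = 4.547 m (p = P/D = 1.305109); state ← (V=0, rpm=0)
set_airspeed(38.61): V ← 38.61 m/s
throttle_to(9780): rpm ← 9780
adjust_airspeed(+12.28): V ← 38.61 +12.28 = 50.89 m/s
adjust_throttle(-282): rpm ← 9780 -282 = 9498
adjust_airspeed(+11.03): V ← 50.89 +11.03 = 61.92 m/s
adjust_airspeed(-17.62): V ← 61.92 -17.62 = 44.3 m/s
adjust_throttle(-1499): rpm ← 9498 -1499 = 7999
final state: V = 44.3 m/s, rpm = 7999 → n = rpm/60 = 133.316667 rev/s
J = V / (n·D) = 44.3 / (133.316667 × 3.484) = 0.095376
regime bands: climb J<0.6526 | cruise [0.6526, 1.3051) | windmill J≥1.3051
J = 0.0954 → climb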